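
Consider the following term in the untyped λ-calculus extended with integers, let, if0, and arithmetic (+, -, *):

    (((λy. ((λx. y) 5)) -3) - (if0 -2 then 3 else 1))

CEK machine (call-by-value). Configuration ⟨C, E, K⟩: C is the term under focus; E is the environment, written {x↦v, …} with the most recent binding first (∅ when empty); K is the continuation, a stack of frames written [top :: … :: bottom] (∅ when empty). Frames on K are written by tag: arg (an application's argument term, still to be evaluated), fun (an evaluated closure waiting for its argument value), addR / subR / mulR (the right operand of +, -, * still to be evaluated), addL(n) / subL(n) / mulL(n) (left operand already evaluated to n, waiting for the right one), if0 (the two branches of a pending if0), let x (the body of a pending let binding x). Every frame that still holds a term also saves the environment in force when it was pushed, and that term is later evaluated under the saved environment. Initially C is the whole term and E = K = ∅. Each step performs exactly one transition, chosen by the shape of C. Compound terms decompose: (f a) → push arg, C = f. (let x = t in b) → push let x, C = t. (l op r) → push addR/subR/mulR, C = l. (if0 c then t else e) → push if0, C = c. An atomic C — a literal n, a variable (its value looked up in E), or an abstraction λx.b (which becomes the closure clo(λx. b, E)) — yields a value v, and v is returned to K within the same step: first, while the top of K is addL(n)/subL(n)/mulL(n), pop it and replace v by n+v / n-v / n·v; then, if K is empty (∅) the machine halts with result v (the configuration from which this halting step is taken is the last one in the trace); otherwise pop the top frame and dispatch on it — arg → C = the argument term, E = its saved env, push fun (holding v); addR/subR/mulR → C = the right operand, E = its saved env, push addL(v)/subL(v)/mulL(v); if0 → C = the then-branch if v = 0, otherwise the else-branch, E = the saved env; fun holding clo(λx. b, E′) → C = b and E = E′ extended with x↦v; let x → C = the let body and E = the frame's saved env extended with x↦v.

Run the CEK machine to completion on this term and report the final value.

t=0: <C=(((λy. ((λx. y) 5)) -3) - (if0 -2 then 3 else 1)), E=∅, K=∅>
t=1: <C=((λy. ((λx. y) 5)) -3), E=∅, K=[subR]>
t=2: <C=(λy. ((λx. y) 5)), E=∅, K=[arg :: subR]>
t=3: <C=-3, E=∅, K=[fun :: subR]>
t=4: <C=((λx. y) 5), E={y↦-3}, K=[subR]>
t=5: <C=(λx. y), E={y↦-3}, K=[arg :: subR]>
t=6: <C=5, E={y↦-3}, K=[fun :: subR]>
t=7: <C=y, E={x↦5, y↦-3}, K=[subR]>
t=8: <C=(if0 -2 then 3 else 1), E=∅, K=[subL(-3)]>
t=9: <C=-2, E=∅, K=[if0 :: subL(-3)]>
t=10: <C=1, E=∅, K=[subL(-3)]>
→ final value -4

Answer: -4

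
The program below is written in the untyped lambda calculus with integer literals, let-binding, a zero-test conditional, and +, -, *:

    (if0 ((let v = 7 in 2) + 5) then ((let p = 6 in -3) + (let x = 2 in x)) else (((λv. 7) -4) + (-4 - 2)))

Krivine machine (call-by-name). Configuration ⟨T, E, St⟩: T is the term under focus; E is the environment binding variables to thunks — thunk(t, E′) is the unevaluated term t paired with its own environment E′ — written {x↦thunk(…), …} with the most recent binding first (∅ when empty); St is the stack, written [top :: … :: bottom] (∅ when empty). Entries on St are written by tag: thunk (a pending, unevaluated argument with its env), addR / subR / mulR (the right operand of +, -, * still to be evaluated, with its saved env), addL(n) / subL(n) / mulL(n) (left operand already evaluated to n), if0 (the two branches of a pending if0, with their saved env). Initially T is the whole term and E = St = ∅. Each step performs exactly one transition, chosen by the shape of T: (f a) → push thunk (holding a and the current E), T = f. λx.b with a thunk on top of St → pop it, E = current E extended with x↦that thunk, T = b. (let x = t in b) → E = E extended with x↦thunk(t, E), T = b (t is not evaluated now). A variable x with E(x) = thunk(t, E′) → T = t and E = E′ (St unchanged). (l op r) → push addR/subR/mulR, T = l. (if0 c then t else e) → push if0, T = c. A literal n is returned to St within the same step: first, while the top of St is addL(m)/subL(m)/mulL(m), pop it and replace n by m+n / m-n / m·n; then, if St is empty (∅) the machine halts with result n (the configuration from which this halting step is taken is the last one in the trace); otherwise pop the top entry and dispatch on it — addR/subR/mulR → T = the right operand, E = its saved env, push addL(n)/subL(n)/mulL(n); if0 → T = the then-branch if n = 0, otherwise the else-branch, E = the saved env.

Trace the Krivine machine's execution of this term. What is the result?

Answer: 1

Machine steps:
[0] [T=(if0 ((let v = 7 in 2) + 5) then ((let p = 6 in -3) + (let x = 2 in x)) else (((λv. 7) -4) + (-4 - 2))) | E=∅ | St=∅]
[1] [T=((let v = 7 in 2) + 5) | E=∅ | St=[if0]]
[2] [T=(let v = 7 in 2) | E=∅ | St=[addR :: if0]]
[3] [T=2 | E={v↦thunk(7, ∅)} | St=[addR :: if0]]
[4] [T=5 | E=∅ | St=[addL(2) :: if0]]
[5] [T=(((λv. 7) -4) + (-4 - 2)) | E=∅ | St=∅]
[6] [T=((λv. 7) -4) | E=∅ | St=[addR]]
[7] [T=(λv. 7) | E=∅ | St=[thunk :: addR]]
[8] [T=7 | E={v↦thunk(-4, ∅)} | St=[addR]]
[9] [T=(-4 - 2) | E=∅ | St=[addL(7)]]
[10] [T=-4 | E=∅ | St=[subR :: addL(7)]]
[11] [T=2 | E=∅ | St=[subL(-4) :: addL(7)]]
→ final value 1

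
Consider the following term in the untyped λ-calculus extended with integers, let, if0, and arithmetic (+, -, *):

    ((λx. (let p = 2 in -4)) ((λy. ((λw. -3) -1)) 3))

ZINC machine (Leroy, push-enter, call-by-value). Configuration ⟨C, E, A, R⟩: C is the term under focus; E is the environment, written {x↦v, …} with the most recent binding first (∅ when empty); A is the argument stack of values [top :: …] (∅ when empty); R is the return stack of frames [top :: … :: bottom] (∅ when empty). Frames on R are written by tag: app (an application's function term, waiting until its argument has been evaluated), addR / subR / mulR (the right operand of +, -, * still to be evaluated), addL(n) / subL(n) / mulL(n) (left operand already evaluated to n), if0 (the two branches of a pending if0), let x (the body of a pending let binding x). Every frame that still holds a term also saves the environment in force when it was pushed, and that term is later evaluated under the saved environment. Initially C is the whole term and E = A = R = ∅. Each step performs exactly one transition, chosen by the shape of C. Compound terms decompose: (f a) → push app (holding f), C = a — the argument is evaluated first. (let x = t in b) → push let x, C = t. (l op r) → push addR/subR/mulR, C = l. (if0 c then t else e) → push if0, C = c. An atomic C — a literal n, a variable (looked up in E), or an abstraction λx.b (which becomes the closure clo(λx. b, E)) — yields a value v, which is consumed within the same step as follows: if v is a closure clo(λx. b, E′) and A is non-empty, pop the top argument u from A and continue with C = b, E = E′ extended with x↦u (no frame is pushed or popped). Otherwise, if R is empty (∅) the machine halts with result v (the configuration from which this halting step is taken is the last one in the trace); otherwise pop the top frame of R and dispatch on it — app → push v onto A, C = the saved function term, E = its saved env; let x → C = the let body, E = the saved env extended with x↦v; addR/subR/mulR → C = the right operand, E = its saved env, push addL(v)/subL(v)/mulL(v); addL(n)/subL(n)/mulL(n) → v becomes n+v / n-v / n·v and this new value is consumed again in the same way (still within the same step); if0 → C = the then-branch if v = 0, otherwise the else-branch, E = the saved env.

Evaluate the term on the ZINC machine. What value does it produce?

Answer: -4

Machine steps:
step 0: <C=((λx. (let p = 2 in -4)) ((λy. ((λw. -3) -1)) 3)), E=∅, A=∅, R=∅>
step 1: <C=((λy. ((λw. -3) -1)) 3), E=∅, A=∅, R=[app]>
step 2: <C=3, E=∅, A=∅, R=[app :: app]>
step 3: <C=(λy. ((λw. -3) -1)), E=∅, A=[3], R=[app]>
step 4: <C=((λw. -3) -1), E={y↦3}, A=∅, R=[app]>
step 5: <C=-1, E={y↦3}, A=∅, R=[app :: app]>
step 6: <C=(λw. -3), E={y↦3}, A=[-1], R=[app]>
step 7: <C=-3, E={w↦-1, y↦3}, A=∅, R=[app]>
step 8: <C=(λx. (let p = 2 in -4)), E=∅, A=[-3], R=∅>
step 9: <C=(let p = 2 in -4), E={x↦-3}, A=∅, R=∅>
step 10: <C=2, E={x↦-3}, A=∅, R=[let p]>
step 11: <C=-4, E={p↦2, x↦-3}, A=∅, R=∅>
→ final value -4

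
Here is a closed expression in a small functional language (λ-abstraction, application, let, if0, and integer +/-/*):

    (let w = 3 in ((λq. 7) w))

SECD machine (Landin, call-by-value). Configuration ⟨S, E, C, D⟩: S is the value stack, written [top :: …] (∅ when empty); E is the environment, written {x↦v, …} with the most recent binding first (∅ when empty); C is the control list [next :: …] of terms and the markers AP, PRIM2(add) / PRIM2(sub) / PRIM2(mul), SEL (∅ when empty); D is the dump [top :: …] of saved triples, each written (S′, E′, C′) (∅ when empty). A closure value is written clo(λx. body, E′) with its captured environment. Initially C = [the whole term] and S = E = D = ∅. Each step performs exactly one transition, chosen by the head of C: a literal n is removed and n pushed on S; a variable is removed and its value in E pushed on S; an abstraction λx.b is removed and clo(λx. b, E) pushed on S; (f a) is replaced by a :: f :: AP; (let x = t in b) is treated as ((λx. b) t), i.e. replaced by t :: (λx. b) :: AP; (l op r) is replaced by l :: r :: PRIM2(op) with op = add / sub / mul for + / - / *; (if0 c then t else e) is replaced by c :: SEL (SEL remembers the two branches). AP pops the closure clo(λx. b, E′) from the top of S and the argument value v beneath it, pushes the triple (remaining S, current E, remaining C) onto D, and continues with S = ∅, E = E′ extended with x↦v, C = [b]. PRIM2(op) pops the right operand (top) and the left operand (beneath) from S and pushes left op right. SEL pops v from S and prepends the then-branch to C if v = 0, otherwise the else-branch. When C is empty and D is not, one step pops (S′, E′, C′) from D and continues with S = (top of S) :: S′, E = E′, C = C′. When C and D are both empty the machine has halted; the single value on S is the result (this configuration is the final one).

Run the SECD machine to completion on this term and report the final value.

[0] ⟨S=∅; E=∅; C=[(let w = 3 in ((λq. 7) w))]; D=∅⟩
[1] ⟨S=∅; E=∅; C=[3 :: (λw. ((λq. 7) w)) :: AP]; D=∅⟩
[2] ⟨S=[3]; E=∅; C=[(λw. ((λq. 7) w)) :: AP]; D=∅⟩
[3] ⟨S=[clo(λw. ((λq. 7) w), ∅) :: 3]; E=∅; C=[AP]; D=∅⟩
[4] ⟨S=∅; E={w↦3}; C=[((λq. 7) w)]; D=[(∅, ∅, ∅)]⟩
[5] ⟨S=∅; E={w↦3}; C=[w :: (λq. 7) :: AP]; D=[(∅, ∅, ∅)]⟩
[6] ⟨S=[3]; E={w↦3}; C=[(λq. 7) :: AP]; D=[(∅, ∅, ∅)]⟩
[7] ⟨S=[clo(λq. 7, {w↦3}) :: 3]; E={w↦3}; C=[AP]; D=[(∅, ∅, ∅)]⟩
[8] ⟨S=∅; E={q↦3, w↦3}; C=[7]; D=[(∅, {w↦3}, ∅) :: (∅, ∅, ∅)]⟩
[9] ⟨S=[7]; E={q↦3, w↦3}; C=∅; D=[(∅, {w↦3}, ∅) :: (∅, ∅, ∅)]⟩
[10] ⟨S=[7]; E={w↦3}; C=∅; D=[(∅, ∅, ∅)]⟩
[11] ⟨S=[7]; E=∅; C=∅; D=∅⟩
→ final value 7

Answer: 7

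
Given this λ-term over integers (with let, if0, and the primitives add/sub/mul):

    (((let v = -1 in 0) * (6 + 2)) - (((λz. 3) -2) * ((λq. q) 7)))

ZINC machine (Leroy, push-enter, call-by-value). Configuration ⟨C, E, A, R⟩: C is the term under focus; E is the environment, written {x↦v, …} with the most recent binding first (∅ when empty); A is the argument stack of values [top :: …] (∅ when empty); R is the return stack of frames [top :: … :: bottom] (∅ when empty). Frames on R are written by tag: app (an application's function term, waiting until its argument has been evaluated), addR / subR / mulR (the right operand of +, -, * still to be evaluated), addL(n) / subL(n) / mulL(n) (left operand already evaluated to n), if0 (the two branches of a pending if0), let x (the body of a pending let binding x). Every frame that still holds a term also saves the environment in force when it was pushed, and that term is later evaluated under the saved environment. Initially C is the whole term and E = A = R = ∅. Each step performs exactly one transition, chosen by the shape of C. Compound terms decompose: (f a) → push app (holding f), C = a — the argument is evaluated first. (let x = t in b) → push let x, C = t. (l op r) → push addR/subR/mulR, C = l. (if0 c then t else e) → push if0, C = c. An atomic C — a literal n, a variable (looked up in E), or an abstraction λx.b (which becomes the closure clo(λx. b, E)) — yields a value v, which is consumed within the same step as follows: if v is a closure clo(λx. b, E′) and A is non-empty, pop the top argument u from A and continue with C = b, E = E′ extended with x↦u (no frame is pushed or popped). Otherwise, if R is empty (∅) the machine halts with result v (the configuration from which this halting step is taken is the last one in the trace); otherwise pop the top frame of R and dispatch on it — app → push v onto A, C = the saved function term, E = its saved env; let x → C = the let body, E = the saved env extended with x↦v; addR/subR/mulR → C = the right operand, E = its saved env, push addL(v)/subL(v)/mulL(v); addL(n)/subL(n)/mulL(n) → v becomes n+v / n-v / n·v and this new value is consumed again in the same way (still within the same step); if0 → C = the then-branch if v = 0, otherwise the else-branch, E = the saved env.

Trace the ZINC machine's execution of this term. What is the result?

t=0: ⟨C=(((let v = -1 in 0) * (6 + 2)) - (((λz. 3) -2) * ((λq. q) 7))); E=∅; A=∅; R=∅⟩
t=1: ⟨C=((let v = -1 in 0) * (6 + 2)); E=∅; A=∅; R=[subR]⟩
t=2: ⟨C=(let v = -1 in 0); E=∅; A=∅; R=[mulR :: subR]⟩
t=3: ⟨C=-1; E=∅; A=∅; R=[let v :: mulR :: subR]⟩
t=4: ⟨C=0; E={v↦-1}; A=∅; R=[mulR :: subR]⟩
t=5: ⟨C=(6 + 2); E=∅; A=∅; R=[mulL(0) :: subR]⟩
t=6: ⟨C=6; E=∅; A=∅; R=[addR :: mulL(0) :: subR]⟩
t=7: ⟨C=2; E=∅; A=∅; R=[addL(6) :: mulL(0) :: subR]⟩
t=8: ⟨C=(((λz. 3) -2) * ((λq. q) 7)); E=∅; A=∅; R=[subL(0)]⟩
t=9: ⟨C=((λz. 3) -2); E=∅; A=∅; R=[mulR :: subL(0)]⟩
t=10: ⟨C=-2; E=∅; A=∅; R=[app :: mulR :: subL(0)]⟩
t=11: ⟨C=(λz. 3); E=∅; A=[-2]; R=[mulR :: subL(0)]⟩
t=12: ⟨C=3; E={z↦-2}; A=∅; R=[mulR :: subL(0)]⟩
t=13: ⟨C=((λq. q) 7); E=∅; A=∅; R=[mulL(3) :: subL(0)]⟩
t=14: ⟨C=7; E=∅; A=∅; R=[app :: mulL(3) :: subL(0)]⟩
t=15: ⟨C=(λq. q); E=∅; A=[7]; R=[mulL(3) :: subL(0)]⟩
t=16: ⟨C=q; E={q↦7}; A=∅; R=[mulL(3) :: subL(0)]⟩
→ final value -21

Answer: -21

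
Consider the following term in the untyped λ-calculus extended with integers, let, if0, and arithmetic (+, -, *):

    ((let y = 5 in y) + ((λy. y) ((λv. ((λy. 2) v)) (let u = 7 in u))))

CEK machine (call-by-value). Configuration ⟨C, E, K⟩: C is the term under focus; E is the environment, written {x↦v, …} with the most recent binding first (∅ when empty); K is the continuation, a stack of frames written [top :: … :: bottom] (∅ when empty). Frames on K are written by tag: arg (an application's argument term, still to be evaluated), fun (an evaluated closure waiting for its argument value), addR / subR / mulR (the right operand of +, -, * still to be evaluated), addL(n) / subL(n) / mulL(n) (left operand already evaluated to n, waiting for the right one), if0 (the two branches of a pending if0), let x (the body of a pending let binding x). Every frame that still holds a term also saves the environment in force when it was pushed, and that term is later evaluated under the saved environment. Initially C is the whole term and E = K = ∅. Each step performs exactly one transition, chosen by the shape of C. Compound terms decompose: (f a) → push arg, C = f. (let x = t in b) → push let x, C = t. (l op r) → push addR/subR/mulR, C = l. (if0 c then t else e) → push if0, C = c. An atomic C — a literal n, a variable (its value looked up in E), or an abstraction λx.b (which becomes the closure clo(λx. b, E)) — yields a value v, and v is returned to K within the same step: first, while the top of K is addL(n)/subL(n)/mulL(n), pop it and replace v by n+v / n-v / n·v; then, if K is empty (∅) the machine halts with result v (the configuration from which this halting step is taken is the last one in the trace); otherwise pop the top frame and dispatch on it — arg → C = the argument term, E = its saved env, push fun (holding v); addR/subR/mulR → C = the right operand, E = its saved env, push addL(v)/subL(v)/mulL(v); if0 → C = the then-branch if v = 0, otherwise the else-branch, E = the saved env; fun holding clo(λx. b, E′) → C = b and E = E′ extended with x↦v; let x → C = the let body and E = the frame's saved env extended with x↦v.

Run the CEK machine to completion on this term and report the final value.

t=0: [C=((let y = 5 in y) + ((λy. y) ((λv. ((λy. 2) v)) (let u = 7 in u)))) | E=∅ | K=∅]
t=1: [C=(let y = 5 in y) | E=∅ | K=[addR]]
t=2: [C=5 | E=∅ | K=[let y :: addR]]
t=3: [C=y | E={y↦5} | K=[addR]]
t=4: [C=((λy. y) ((λv. ((λy. 2) v)) (let u = 7 in u))) | E=∅ | K=[addL(5)]]
t=5: [C=(λy. y) | E=∅ | K=[arg :: addL(5)]]
t=6: [C=((λv. ((λy. 2) v)) (let u = 7 in u)) | E=∅ | K=[fun :: addL(5)]]
t=7: [C=(λv. ((λy. 2) v)) | E=∅ | K=[arg :: fun :: addL(5)]]
t=8: [C=(let u = 7 in u) | E=∅ | K=[fun :: fun :: addL(5)]]
t=9: [C=7 | E=∅ | K=[let u :: fun :: fun :: addL(5)]]
t=10: [C=u | E={u↦7} | K=[fun :: fun :: addL(5)]]
t=11: [C=((λy. 2) v) | E={v↦7} | K=[fun :: addL(5)]]
t=12: [C=(λy. 2) | E={v↦7} | K=[arg :: fun :: addL(5)]]
t=13: [C=v | E={v↦7} | K=[fun :: fun :: addL(5)]]
t=14: [C=2 | E={y↦7, v↦7} | K=[fun :: addL(5)]]
t=15: [C=y | E={y↦2} | K=[addL(5)]]
→ final value 7

Answer: 7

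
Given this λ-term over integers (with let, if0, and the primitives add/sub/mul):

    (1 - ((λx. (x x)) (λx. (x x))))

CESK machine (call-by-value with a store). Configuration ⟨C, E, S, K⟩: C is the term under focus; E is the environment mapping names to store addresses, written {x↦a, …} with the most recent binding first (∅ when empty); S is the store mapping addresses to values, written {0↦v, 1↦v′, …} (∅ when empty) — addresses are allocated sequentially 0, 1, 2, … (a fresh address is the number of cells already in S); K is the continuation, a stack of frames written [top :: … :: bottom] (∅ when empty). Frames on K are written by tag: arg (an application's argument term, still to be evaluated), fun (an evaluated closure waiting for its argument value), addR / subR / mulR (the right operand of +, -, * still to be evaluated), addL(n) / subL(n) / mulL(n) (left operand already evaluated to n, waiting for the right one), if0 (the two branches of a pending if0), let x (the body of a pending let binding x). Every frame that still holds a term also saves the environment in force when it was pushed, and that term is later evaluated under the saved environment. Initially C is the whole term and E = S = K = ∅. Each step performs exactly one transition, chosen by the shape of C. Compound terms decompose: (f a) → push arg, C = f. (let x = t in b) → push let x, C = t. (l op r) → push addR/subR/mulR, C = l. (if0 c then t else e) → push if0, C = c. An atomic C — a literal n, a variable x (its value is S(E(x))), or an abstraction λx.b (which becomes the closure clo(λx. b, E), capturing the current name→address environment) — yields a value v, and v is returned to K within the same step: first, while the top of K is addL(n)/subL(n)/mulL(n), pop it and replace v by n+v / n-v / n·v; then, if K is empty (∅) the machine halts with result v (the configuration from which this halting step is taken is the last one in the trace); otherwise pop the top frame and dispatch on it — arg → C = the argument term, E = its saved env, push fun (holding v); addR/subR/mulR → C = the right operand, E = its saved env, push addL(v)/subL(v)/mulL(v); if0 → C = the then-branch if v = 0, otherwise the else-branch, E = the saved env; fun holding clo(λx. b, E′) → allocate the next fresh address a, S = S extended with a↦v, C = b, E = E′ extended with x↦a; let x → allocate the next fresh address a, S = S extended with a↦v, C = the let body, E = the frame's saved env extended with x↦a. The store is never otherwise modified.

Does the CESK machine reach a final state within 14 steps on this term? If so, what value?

step 0: [C=(1 - ((λx. (x x)) (λx. (x x)))) | E=∅ | S=∅ | K=∅]
step 1: [C=1 | E=∅ | S=∅ | K=[subR]]
step 2: [C=((λx. (x x)) (λx. (x x))) | E=∅ | S=∅ | K=[subL(1)]]
step 3: [C=(λx. (x x)) | E=∅ | S=∅ | K=[arg :: subL(1)]]
step 4: [C=(λx. (x x)) | E=∅ | S=∅ | K=[fun :: subL(1)]]
step 5: [C=(x x) | E={x↦0} | S={0↦clo(λx. (x x), ∅)} | K=[subL(1)]]
step 6: [C=x | E={x↦0} | S={0↦clo(λx. (x x), ∅)} | K=[arg :: subL(1)]]
step 7: [C=x | E={x↦0} | S={0↦clo(λx. (x x), ∅)} | K=[fun :: subL(1)]]
step 8: [C=(x x) | E={x↦1} | S={0↦clo(λx. (x x), ∅), 1↦clo(λx. (x x), ∅)} | K=[subL(1)]]
step 9: [C=x | E={x↦1} | S={0↦clo(λx. (x x), ∅), 1↦clo(λx. (x x), ∅)} | K=[arg :: subL(1)]]
step 10: [C=x | E={x↦1} | S={0↦clo(λx. (x x), ∅), 1↦clo(λx. (x x), ∅)} | K=[fun :: subL(1)]]
step 11: [C=(x x) | E={x↦2} | S={0↦clo(λx. (x x), ∅), 1↦clo(λx. (x x), ∅), 2↦clo(λx. (x x), ∅)} | K=[subL(1)]]
step 12: [C=x | E={x↦2} | S={0↦clo(λx. (x x), ∅), 1↦clo(λx. (x x), ∅), 2↦clo(λx. (x x), ∅)} | K=[arg :: subL(1)]]
step 13: [C=x | E={x↦2} | S={0↦clo(λx. (x x), ∅), 1↦clo(λx. (x x), ∅), 2↦clo(λx. (x x), ∅)} | K=[fun :: subL(1)]]
step 14: [C=(x x) | E={x↦3} | S={0↦clo(λx. (x x), ∅), 1↦clo(λx. (x x), ∅), 2↦clo(λx. (x x), ∅), 3↦clo(λx. (x x), ∅)} | K=[subL(1)]]
→ 14 transitions taken and the configuration is still not final: no result within 14 steps

Answer: DIVERGES (no final state within 14 steps)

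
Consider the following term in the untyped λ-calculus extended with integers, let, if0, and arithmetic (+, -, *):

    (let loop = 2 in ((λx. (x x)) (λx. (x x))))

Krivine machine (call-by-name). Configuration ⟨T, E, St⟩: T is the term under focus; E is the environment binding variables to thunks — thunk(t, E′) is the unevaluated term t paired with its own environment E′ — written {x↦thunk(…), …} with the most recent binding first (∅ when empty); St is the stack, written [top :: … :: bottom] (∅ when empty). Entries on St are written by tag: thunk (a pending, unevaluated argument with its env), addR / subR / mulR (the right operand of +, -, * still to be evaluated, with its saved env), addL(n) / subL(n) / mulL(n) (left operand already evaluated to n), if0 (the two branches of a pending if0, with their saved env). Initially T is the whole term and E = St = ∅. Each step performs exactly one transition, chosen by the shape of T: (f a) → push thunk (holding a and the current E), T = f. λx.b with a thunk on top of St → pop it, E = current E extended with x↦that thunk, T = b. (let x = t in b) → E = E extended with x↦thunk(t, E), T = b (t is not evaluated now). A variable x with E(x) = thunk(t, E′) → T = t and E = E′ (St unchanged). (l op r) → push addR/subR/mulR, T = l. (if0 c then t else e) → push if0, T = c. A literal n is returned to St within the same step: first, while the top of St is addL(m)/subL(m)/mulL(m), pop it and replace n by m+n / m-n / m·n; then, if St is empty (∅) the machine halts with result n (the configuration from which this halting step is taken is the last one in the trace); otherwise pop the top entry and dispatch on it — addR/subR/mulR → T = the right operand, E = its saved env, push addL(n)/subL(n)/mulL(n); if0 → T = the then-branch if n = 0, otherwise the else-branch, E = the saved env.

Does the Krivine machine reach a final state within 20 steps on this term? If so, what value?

Answer: DIVERGES (no final state within 20 steps)

Derivation:
t=0: [T=(let loop = 2 in ((λx. (x x)) (λx. (x x)))) | E=∅ | St=∅]
t=1: [T=((λx. (x x)) (λx. (x x))) | E={loop↦thunk(2, ∅)} | St=∅]
t=2: [T=(λx. (x x)) | E={loop↦thunk(2, ∅)} | St=[thunk]]
t=3: [T=(x x) | E={x↦thunk((λx. (x x)), {loop↦thunk(2, ∅)}), loop↦thunk(2, ∅)} | St=∅]
t=4: [T=x | E={x↦thunk((λx. (x x)), {loop↦thunk(2, ∅)}), loop↦thunk(2, ∅)} | St=[thunk]]
t=5: [T=(λx. (x x)) | E={loop↦thunk(2, ∅)} | St=[thunk]]
t=6: [T=(x x) | E={x↦thunk(x, {x↦thunk((λx. (x x)), {loop↦thunk(2, ∅)}), loop↦thunk(2, ∅)}), loop↦thunk(2, ∅)} | St=∅]
t=7: [T=x | E={x↦thunk(x, {x↦thunk((λx. (x x)), {loop↦thunk(2, ∅)}), loop↦thunk(2, ∅)}), loop↦thunk(2, ∅)} | St=[thunk]]
t=8: [T=x | E={x↦thunk((λx. (x x)), {loop↦thunk(2, ∅)}), loop↦thunk(2, ∅)} | St=[thunk]]
t=9: [T=(λx. (x x)) | E={loop↦thunk(2, ∅)} | St=[thunk]]
t=10: [T=(x x) | E={x↦thunk(x, {x↦thunk(x, {x↦thunk((λx. (x x)), {loop↦thunk(2, ∅)}), loop↦thunk(2, ∅)}), loop↦thunk(2, ∅)}), loop↦thunk(2, ∅)} | St=∅]
t=11: [T=x | E={x↦thunk(x, {x↦thunk(x, {x↦thunk((λx. (x x)), {loop↦thunk(2, ∅)}), loop↦thunk(2, ∅)}), loop↦thunk(2, ∅)}), loop↦thunk(2, ∅)} | St=[thunk]]
t=12: [T=x | E={x↦thunk(x, {x↦thunk((λx. (x x)), {loop↦thunk(2, ∅)}), loop↦thunk(2, ∅)}), loop↦thunk(2, ∅)} | St=[thunk]]
t=13: [T=x | E={x↦thunk((λx. (x x)), {loop↦thunk(2, ∅)}), loop↦thunk(2, ∅)} | St=[thunk]]
t=14: [T=(λx. (x x)) | E={loop↦thunk(2, ∅)} | St=[thunk]]
t=15: [T=(x x) | E={x↦thunk(x, {x↦thunk(x, {x↦thunk(x, {x↦thunk((λx. (x x)), {loop↦thunk(2, ∅)}), loop↦thunk(2, ∅)}), loop↦thunk(2, ∅)}), loop↦thunk(2, ∅)}), loop↦thunk(2, ∅)} | St=∅]
t=16: [T=x | E={x↦thunk(x, {x↦thunk(x, {x↦thunk(x, {x↦thunk((λx. (x x)), {loop↦thunk(2, ∅)}), loop↦thunk(2, ∅)}), loop↦thunk(2, ∅)}), loop↦thunk(2, ∅)}), loop↦thunk(2, ∅)} | St=[thunk]]
t=17: [T=x | E={x↦thunk(x, {x↦thunk(x, {x↦thunk((λx. (x x)), {loop↦thunk(2, ∅)}), loop↦thunk(2, ∅)}), loop↦thunk(2, ∅)}), loop↦thunk(2, ∅)} | St=[thunk]]
t=18: [T=x | E={x↦thunk(x, {x↦thunk((λx. (x x)), {loop↦thunk(2, ∅)}), loop↦thunk(2, ∅)}), loop↦thunk(2, ∅)} | St=[thunk]]
t=19: [T=x | E={x↦thunk((λx. (x x)), {loop↦thunk(2, ∅)}), loop↦thunk(2, ∅)} | St=[thunk]]
t=20: [T=(λx. (x x)) | E={loop↦thunk(2, ∅)} | St=[thunk]]
→ 20 transitions taken and the configuration is still not final: no result within 20 steps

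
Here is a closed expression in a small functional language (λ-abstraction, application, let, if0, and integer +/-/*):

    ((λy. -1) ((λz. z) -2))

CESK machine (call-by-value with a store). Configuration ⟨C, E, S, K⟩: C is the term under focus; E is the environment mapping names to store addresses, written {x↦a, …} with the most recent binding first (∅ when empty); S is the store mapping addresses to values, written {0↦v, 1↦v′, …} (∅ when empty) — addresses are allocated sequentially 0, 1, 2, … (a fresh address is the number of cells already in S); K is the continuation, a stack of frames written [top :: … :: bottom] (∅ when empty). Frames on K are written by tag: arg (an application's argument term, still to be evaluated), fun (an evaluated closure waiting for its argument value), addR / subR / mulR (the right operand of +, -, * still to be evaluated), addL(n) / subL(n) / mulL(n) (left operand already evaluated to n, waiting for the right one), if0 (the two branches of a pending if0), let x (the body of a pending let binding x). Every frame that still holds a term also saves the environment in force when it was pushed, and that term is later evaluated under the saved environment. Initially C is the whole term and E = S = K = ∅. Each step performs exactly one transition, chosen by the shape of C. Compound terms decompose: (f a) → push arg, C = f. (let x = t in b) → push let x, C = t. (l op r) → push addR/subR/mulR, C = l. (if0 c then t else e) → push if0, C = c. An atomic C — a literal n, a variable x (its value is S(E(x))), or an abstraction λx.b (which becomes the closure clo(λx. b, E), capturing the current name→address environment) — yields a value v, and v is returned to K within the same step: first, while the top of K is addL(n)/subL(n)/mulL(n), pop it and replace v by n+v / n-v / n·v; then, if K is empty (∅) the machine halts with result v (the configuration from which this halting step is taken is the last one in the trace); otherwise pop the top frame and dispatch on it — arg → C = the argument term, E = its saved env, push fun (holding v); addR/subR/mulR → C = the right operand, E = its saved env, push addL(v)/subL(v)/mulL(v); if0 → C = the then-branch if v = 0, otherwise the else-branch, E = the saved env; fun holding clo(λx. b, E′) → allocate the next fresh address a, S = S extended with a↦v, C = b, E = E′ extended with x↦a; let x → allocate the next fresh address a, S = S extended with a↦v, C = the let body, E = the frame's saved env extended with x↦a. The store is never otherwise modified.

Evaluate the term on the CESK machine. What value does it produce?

Answer: -1

Execution trace:
step 0: ⟨C=((λy. -1) ((λz. z) -2)); E=∅; S=∅; K=∅⟩
step 1: ⟨C=(λy. -1); E=∅; S=∅; K=[arg]⟩
step 2: ⟨C=((λz. z) -2); E=∅; S=∅; K=[fun]⟩
step 3: ⟨C=(λz. z); E=∅; S=∅; K=[arg :: fun]⟩
step 4: ⟨C=-2; E=∅; S=∅; K=[fun :: fun]⟩
step 5: ⟨C=z; E={z↦0}; S={0↦-2}; K=[fun]⟩
step 6: ⟨C=-1; E={y↦1}; S={0↦-2, 1↦-2}; K=∅⟩
→ final value -1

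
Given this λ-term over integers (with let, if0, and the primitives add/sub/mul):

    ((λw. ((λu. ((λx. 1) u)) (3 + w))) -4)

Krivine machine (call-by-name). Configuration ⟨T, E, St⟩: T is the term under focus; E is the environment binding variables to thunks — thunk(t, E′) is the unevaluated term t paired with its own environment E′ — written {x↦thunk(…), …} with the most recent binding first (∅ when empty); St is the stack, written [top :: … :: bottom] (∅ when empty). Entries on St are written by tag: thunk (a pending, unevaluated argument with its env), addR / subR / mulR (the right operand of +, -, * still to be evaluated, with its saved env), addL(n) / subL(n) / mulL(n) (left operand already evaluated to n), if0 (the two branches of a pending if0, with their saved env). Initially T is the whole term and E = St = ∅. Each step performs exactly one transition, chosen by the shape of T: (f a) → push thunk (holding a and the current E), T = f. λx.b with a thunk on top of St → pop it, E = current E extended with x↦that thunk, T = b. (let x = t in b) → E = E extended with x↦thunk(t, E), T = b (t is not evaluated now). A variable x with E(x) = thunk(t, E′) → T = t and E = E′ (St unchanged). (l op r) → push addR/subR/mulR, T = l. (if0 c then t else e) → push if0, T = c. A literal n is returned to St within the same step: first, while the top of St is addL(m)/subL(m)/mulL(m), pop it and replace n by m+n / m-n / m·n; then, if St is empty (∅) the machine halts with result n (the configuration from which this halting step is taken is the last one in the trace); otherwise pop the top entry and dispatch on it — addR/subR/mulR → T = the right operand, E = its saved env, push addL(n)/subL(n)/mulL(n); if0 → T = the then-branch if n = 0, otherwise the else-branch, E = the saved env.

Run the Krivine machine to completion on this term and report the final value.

Answer: 1

Execution trace:
step 0: <T=((λw. ((λu. ((λx. 1) u)) (3 + w))) -4), E=∅, St=∅>
step 1: <T=(λw. ((λu. ((λx. 1) u)) (3 + w))), E=∅, St=[thunk]>
step 2: <T=((λu. ((λx. 1) u)) (3 + w)), E={w↦thunk(-4, ∅)}, St=∅>
step 3: <T=(λu. ((λx. 1) u)), E={w↦thunk(-4, ∅)}, St=[thunk]>
step 4: <T=((λx. 1) u), E={u↦thunk((3 + w), {w↦thunk(-4, ∅)}), w↦thunk(-4, ∅)}, St=∅>
step 5: <T=(λx. 1), E={u↦thunk((3 + w), {w↦thunk(-4, ∅)}), w↦thunk(-4, ∅)}, St=[thunk]>
step 6: <T=1, E={x↦thunk(u, {u↦thunk((3 + w), {w↦thunk(-4, ∅)}), w↦thunk(-4, ∅)}), u↦thunk((3 + w), {w↦thunk(-4, ∅)}), w↦thunk(-4, ∅)}, St=∅>
→ final value 1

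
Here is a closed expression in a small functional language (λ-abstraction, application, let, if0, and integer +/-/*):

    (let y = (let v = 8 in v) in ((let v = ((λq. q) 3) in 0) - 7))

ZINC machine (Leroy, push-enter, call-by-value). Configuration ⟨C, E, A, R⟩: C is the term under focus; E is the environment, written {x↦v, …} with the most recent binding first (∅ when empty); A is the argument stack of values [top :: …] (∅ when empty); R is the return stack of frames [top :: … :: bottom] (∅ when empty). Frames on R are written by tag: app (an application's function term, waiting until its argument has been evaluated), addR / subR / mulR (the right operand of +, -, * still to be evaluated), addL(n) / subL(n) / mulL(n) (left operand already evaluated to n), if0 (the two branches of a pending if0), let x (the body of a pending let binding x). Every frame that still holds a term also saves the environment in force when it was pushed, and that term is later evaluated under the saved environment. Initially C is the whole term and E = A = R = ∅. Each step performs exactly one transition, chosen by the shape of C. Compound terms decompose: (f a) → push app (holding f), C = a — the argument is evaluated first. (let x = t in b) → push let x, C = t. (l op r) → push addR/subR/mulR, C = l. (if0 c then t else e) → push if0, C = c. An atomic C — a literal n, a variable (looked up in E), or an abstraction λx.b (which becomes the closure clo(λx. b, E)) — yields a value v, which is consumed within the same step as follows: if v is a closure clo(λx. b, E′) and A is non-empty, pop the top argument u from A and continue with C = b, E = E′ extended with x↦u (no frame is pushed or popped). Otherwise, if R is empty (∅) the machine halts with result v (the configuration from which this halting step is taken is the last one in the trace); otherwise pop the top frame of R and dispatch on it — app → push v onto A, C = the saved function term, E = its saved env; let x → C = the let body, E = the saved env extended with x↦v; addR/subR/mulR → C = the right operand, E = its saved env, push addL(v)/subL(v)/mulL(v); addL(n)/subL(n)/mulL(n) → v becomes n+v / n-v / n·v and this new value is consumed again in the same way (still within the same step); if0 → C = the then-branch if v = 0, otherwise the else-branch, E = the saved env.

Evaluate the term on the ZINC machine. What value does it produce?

step 0: <C=(let y = (let v = 8 in v) in ((let v = ((λq. q) 3) in 0) - 7)), E=∅, A=∅, R=∅>
step 1: <C=(let v = 8 in v), E=∅, A=∅, R=[let y]>
step 2: <C=8, E=∅, A=∅, R=[let v :: let y]>
step 3: <C=v, E={v↦8}, A=∅, R=[let y]>
step 4: <C=((let v = ((λq. q) 3) in 0) - 7), E={y↦8}, A=∅, R=∅>
step 5: <C=(let v = ((λq. q) 3) in 0), E={y↦8}, A=∅, R=[subR]>
step 6: <C=((λq. q) 3), E={y↦8}, A=∅, R=[let v :: subR]>
step 7: <C=3, E={y↦8}, A=∅, R=[app :: let v :: subR]>
step 8: <C=(λq. q), E={y↦8}, A=[3], R=[let v :: subR]>
step 9: <C=q, E={q↦3, y↦8}, A=∅, R=[let v :: subR]>
step 10: <C=0, E={v↦3, y↦8}, A=∅, R=[subR]>
step 11: <C=7, E={y↦8}, A=∅, R=[subL(0)]>
→ final value -7

Answer: -7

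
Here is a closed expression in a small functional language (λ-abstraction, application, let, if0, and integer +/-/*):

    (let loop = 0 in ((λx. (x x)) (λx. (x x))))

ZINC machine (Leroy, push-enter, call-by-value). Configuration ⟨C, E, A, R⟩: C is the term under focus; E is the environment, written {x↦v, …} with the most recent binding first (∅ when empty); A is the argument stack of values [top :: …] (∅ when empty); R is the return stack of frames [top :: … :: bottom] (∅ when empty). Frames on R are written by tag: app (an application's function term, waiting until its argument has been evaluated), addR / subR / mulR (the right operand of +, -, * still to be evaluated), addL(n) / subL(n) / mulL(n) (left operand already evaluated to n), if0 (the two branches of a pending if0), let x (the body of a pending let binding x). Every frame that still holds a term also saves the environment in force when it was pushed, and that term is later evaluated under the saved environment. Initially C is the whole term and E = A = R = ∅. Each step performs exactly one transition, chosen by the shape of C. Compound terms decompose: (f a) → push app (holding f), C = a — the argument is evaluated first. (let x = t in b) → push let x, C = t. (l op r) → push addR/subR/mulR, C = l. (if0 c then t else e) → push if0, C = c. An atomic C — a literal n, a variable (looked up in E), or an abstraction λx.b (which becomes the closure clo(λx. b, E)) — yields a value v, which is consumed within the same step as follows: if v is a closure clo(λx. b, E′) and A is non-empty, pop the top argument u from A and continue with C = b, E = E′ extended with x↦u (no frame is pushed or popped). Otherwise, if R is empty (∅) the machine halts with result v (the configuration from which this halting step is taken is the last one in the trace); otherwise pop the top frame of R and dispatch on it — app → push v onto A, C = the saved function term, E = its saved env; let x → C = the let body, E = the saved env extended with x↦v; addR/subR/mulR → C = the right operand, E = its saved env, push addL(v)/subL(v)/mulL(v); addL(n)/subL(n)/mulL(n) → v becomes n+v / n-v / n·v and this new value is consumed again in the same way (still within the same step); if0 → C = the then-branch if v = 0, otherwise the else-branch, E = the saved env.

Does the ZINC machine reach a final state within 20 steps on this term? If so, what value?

Answer: DIVERGES (no final state within 20 steps)

Derivation:
t=0: [C=(let loop = 0 in ((λx. (x x)) (λx. (x x)))) | E=∅ | A=∅ | R=∅]
t=1: [C=0 | E=∅ | A=∅ | R=[let loop]]
t=2: [C=((λx. (x x)) (λx. (x x))) | E={loop↦0} | A=∅ | R=∅]
t=3: [C=(λx. (x x)) | E={loop↦0} | A=∅ | R=[app]]
t=4: [C=(λx. (x x)) | E={loop↦0} | A=[clo(λx. (x x), {loop↦0})] | R=∅]
t=5: [C=(x x) | E={x↦clo(λx. (x x), {loop↦0}), loop↦0} | A=∅ | R=∅]
t=6: [C=x | E={x↦clo(λx. (x x), {loop↦0}), loop↦0} | A=∅ | R=[app]]
t=7: [C=x | E={x↦clo(λx. (x x), {loop↦0}), loop↦0} | A=[clo(λx. (x x), {loop↦0})] | R=∅]
… configuration repeats with period 3 (steps 5–7 recur indefinitely) …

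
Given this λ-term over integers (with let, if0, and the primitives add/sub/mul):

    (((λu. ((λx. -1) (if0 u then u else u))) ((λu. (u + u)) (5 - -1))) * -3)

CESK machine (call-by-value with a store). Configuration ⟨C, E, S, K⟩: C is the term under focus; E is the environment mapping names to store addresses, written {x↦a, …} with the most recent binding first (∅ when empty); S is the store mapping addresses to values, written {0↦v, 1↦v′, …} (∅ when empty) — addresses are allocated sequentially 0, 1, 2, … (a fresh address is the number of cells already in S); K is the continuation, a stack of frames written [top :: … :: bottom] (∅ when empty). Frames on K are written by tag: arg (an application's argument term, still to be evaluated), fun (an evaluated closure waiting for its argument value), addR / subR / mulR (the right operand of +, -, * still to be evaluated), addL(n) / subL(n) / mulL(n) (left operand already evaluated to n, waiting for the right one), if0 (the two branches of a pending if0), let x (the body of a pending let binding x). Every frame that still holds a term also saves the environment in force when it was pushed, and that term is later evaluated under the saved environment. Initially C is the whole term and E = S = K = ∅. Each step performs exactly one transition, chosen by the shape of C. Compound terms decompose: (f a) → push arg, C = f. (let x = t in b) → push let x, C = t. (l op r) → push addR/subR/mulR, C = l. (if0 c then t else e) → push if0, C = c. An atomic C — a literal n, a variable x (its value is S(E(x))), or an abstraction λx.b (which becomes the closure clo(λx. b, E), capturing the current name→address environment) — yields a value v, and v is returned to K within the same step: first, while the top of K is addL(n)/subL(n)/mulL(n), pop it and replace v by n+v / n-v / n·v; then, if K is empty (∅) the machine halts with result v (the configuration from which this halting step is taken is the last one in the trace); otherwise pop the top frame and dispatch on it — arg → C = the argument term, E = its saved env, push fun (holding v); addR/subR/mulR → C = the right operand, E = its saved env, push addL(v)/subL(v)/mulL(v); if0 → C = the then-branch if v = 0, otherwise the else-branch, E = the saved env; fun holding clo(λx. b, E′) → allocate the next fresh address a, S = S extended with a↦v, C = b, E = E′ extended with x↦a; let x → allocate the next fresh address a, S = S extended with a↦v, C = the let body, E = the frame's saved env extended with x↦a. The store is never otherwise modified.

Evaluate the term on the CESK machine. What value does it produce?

Answer: 3

Machine steps:
0. ⟨C=(((λu. ((λx. -1) (if0 u then u else u))) ((λu. (u + u)) (5 - -1))) * -3); E=∅; S=∅; K=∅⟩
1. ⟨C=((λu. ((λx. -1) (if0 u then u else u))) ((λu. (u + u)) (5 - -1))); E=∅; S=∅; K=[mulR]⟩
2. ⟨C=(λu. ((λx. -1) (if0 u then u else u))); E=∅; S=∅; K=[arg :: mulR]⟩
3. ⟨C=((λu. (u + u)) (5 - -1)); E=∅; S=∅; K=[fun :: mulR]⟩
4. ⟨C=(λu. (u + u)); E=∅; S=∅; K=[arg :: fun :: mulR]⟩
5. ⟨C=(5 - -1); E=∅; S=∅; K=[fun :: fun :: mulR]⟩
6. ⟨C=5; E=∅; S=∅; K=[subR :: fun :: fun :: mulR]⟩
7. ⟨C=-1; E=∅; S=∅; K=[subL(5) :: fun :: fun :: mulR]⟩
8. ⟨C=(u + u); E={u↦0}; S={0↦6}; K=[fun :: mulR]⟩
9. ⟨C=u; E={u↦0}; S={0↦6}; K=[addR :: fun :: mulR]⟩
10. ⟨C=u; E={u↦0}; S={0↦6}; K=[addL(6) :: fun :: mulR]⟩
11. ⟨C=((λx. -1) (if0 u then u else u)); E={u↦1}; S={0↦6, 1↦12}; K=[mulR]⟩
12. ⟨C=(λx. -1); E={u↦1}; S={0↦6, 1↦12}; K=[arg :: mulR]⟩
13. ⟨C=(if0 u then u else u); E={u↦1}; S={0↦6, 1↦12}; K=[fun :: mulR]⟩
14. ⟨C=u; E={u↦1}; S={0↦6, 1↦12}; K=[if0 :: fun :: mulR]⟩
15. ⟨C=u; E={u↦1}; S={0↦6, 1↦12}; K=[fun :: mulR]⟩
16. ⟨C=-1; E={x↦2, u↦1}; S={0↦6, 1↦12, 2↦12}; K=[mulR]⟩
17. ⟨C=-3; E=∅; S={0↦6, 1↦12, 2↦12}; K=[mulL(-1)]⟩
→ final value 3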